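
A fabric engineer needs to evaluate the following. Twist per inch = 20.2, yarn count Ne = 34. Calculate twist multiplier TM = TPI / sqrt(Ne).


Formula: TM = TPI / sqrt(Ne)
Step 1: sqrt(Ne) = sqrt(34) = 5.831
Step 2: TM = 20.2 / 5.831 = 3.46

3.46 TM


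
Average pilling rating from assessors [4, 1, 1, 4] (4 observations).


Formula: Mean = sum / count
Sum = 4 + 1 + 1 + 4 = 10
Mean = 10 / 4 = 2.5

2.5


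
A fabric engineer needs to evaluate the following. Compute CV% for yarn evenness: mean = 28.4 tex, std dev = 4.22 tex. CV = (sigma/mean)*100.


Formula: CV% = (standard deviation / mean) * 100
Step 1: Ratio = 4.22 / 28.4 = 0.148592
Step 2: CV% = 0.148592 * 100 = 14.8592% ≈ 14.9%

14.9%


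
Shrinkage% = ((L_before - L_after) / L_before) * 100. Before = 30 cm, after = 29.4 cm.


Formula: Shrinkage% = ((L_before - L_after) / L_before) * 100
Step 1: Shrinkage = 30 - 29.4 = 0.6 cm
Step 2: Shrinkage% = (0.6 / 30) * 100
Step 3: Shrinkage% = 0.02 * 100 = 2.0%

2.0%


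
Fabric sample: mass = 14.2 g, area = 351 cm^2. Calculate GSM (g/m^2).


Formula: GSM = mass_g / area_m2
Step 1: Convert area: 351 cm^2 = 351 / 10000 = 0.0351 m^2
Step 2: GSM = 14.2 g / 0.0351 m^2 = 404.6 g/m^2

404.6 g/m^2


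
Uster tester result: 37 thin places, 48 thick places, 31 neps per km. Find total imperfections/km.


Formula: Total = thin places + thick places + neps
Total = 37 + 48 + 31
Total = 116 imperfections/km

116 imperfections/km


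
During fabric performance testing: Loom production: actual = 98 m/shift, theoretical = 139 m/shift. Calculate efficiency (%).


Formula: Efficiency% = (Actual output / Theoretical output) * 100
Efficiency% = (98 / 139) * 100
Efficiency% = 0.705036 * 100 = 70.5036% ≈ 70.5%

70.5%


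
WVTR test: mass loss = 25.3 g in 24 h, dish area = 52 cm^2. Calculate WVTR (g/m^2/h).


Formula: WVTR = mass_loss / (area * time)
Step 1: Convert area: 52 cm^2 = 0.0052 m^2
Step 2: WVTR = 25.3 g / (0.0052 m^2 * 24 h)
Step 3: WVTR = 25.3 / 0.1248 = 202.7 g/m^2/h

202.7 g/m^2/h


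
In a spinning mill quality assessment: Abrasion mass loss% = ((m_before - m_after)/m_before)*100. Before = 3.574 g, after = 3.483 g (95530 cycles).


Formula: Mass loss% = ((m_before - m_after) / m_before) * 100
Step 1: Mass loss = 3.574 - 3.483 = 0.091 g
Step 2: Ratio = 0.091 / 3.574 = 0.0254617
Step 3: Mass loss% = 0.0254617 * 100 = 2.54617% ≈ 2.55%

2.55%


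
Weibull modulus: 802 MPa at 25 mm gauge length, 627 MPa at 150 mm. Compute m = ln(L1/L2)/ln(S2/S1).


Formula: m = ln(L1/L2) / ln(S2/S1)
Step 1: ln(L1/L2) = ln(25/150) = -1.79176
Step 2: S2/S1 = 627/802 = 0.7818
Step 3: ln(S2/S1) = ln(0.7818) = -0.24616
Step 4: m = -1.79176 / -0.24616 = 7.28

7.28 (Weibull m)


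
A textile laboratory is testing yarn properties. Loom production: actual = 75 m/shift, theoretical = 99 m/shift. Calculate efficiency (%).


Formula: Efficiency% = (Actual output / Theoretical output) * 100
Efficiency% = (75 / 99) * 100
Efficiency% = 0.757576 * 100 = 75.7576% ≈ 75.8%

75.8%


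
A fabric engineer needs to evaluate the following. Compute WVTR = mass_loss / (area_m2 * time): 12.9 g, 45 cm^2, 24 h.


Formula: WVTR = mass_loss / (area * time)
Step 1: Convert area: 45 cm^2 = 0.0045 m^2
Step 2: WVTR = 12.9 g / (0.0045 m^2 * 24 h)
Step 3: WVTR = 12.9 / 0.108 = 119.4 g/m^2/h

119.4 g/m^2/h


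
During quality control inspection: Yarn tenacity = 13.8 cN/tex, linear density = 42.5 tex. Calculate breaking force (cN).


Formula: Breaking force = Tenacity * Linear density
F = 13.8 cN/tex * 42.5 tex
F = 586.50 cN

586.50 cN


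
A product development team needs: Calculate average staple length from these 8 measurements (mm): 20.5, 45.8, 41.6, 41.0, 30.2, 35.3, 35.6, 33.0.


Formula: Mean = sum of lengths / count
Sum = 20.5 + 45.8 + 41.6 + 41.0 + 30.2 + 35.3 + 35.6 + 33.0
Sum = 283.0 mm
Mean = 283.0 / 8 = 35.38 mm

35.38 mm


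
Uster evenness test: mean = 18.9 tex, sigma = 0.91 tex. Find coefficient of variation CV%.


Formula: CV% = (standard deviation / mean) * 100
Step 1: Ratio = 0.91 / 18.9 = 0.048148
Step 2: CV% = 0.048148 * 100 = 4.8148% ≈ 4.8%

4.8%


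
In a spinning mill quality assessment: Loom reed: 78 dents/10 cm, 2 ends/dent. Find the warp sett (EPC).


Formula: EPC = (dents per 10 cm * ends per dent) / 10
Step 1: Total ends per 10 cm = 78 * 2 = 156
Step 2: EPC = 156 / 10 = 15.6 ends/cm

15.6 ends/cm


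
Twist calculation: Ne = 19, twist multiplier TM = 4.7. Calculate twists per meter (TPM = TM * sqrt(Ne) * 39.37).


Formula: TPM = TM * sqrt(Ne) * 39.37
Step 1: sqrt(Ne) = sqrt(19) = 4.3589
Step 2: TM * sqrt(Ne) = 4.7 * 4.3589 = 20.4868
Step 3: TPM = 20.4868 * 39.37 = 807 twists/m

807 twists/m


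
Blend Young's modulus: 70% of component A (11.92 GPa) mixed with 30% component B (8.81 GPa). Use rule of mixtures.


Formula: Blend property = (fraction_A * property_A) + (fraction_B * property_B)
Step 1: Contribution A = 70/100 * 11.92 GPa = 8.344 GPa
Step 2: Contribution B = 30/100 * 8.81 GPa = 2.643 GPa
Step 3: Blend Young's modulus = 8.344 + 2.643 = 10.987 GPa

10.987 GPa


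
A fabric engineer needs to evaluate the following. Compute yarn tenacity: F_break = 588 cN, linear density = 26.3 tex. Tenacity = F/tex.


Formula: Tenacity = Breaking force / Linear density
Tenacity = 588 cN / 26.3 tex
Tenacity = 22.36 cN/tex

22.36 cN/tex


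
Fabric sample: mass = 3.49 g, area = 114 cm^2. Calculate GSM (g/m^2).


Formula: GSM = mass_g / area_m2
Step 1: Convert area: 114 cm^2 = 114 / 10000 = 0.0114 m^2
Step 2: GSM = 3.49 g / 0.0114 m^2 = 306.1 g/m^2

306.1 g/m^2


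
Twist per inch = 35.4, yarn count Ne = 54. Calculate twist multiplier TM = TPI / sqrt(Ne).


Formula: TM = TPI / sqrt(Ne)
Step 1: sqrt(Ne) = sqrt(54) = 7.3485
Step 2: TM = 35.4 / 7.3485 = 4.82

4.82 TM


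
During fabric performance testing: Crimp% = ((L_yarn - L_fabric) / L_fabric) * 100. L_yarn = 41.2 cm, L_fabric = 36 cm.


Formula: Crimp% = ((L_yarn - L_fabric) / L_fabric) * 100
Step 1: Extension = 41.2 - 36 = 5.2 cm
Step 2: Crimp% = (5.2 / 36) * 100
Step 3: Crimp% = 0.144444 * 100 = 14.4444% ≈ 14.4%

14.4%


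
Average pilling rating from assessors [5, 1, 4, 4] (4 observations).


Formula: Mean = sum / count
Sum = 5 + 1 + 4 + 4 = 14
Mean = 14 / 4 = 3.5

3.5


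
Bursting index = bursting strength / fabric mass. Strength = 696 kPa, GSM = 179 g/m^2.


Formula: Bursting Index = Bursting Strength / Fabric GSM
BI = 696 kPa / 179 g/m^2
BI = 3.888 kPa/(g/m^2)

3.888 kPa/(g/m^2)


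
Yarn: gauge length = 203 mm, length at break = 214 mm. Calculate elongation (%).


Formula: Elongation (%) = ((L_break - L0) / L0) * 100
Step 1: Extension = 214 - 203 = 11 mm
Step 2: Elongation = (11 / 203) * 100
Step 3: Elongation = 0.054187 * 100 = 5.4187% ≈ 5.4%

5.4%


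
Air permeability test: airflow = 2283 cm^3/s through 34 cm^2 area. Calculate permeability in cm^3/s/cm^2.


Formula: Air Permeability = Airflow / Test Area
AP = 2283 cm^3/s / 34 cm^2
AP = 67.1 cm^3/s/cm^2

67.1 cm^3/s/cm^2


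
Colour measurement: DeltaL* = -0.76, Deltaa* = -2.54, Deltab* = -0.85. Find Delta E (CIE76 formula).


Formula: Delta E = sqrt(dL*^2 + da*^2 + db*^2)
Step 1: dL*^2 = (-0.76)^2 = 0.5776
Step 2: da*^2 = (-2.54)^2 = 6.4516
Step 3: db*^2 = (-0.85)^2 = 0.7225
Step 4: Sum = 0.5776 + 6.4516 + 0.7225 = 7.7517
Step 5: Delta E = sqrt(7.7517) = 2.78

2.78 Delta E


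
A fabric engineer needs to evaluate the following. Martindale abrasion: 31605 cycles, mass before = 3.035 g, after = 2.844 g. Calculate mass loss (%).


Formula: Mass loss% = ((m_before - m_after) / m_before) * 100
Step 1: Mass loss = 3.035 - 2.844 = 0.191 g
Step 2: Ratio = 0.191 / 3.035 = 0.0629325
Step 3: Mass loss% = 0.0629325 * 100 = 6.29325% ≈ 6.29%

6.29%


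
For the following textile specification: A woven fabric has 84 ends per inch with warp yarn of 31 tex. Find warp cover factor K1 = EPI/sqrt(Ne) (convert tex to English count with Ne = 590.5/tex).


Formula: K1 = EPI / sqrt(Ne), with Ne = 590.5 / tex_warp
Step 1: Ne = 590.5 / 31 = 19.048
Step 2: sqrt(Ne) = sqrt(19.048) = 4.3644
Step 3: K1 = 84 / 4.3644 = 19.2

19.2


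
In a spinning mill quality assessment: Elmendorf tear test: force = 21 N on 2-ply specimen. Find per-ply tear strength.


Formula: Per-ply strength = Total force / Number of plies
Per-ply = 21 N / 2
Per-ply = 10.5 N

10.5 N


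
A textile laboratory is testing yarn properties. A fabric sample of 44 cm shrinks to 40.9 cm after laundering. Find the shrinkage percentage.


Formula: Shrinkage% = ((L_before - L_after) / L_before) * 100
Step 1: Shrinkage = 44 - 40.9 = 3.1 cm
Step 2: Shrinkage% = (3.1 / 44) * 100
Step 3: Shrinkage% = 0.070455 * 100 = 7.0455% ≈ 7.0%

7.0%


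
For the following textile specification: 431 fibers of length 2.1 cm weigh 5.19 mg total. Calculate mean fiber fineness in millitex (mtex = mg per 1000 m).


Formula: fineness (mtex) = mass (mg) / total length (km) = (mass_mg / total_length_m) * 1000
Step 1: Convert fiber length: 2.1 cm = 0.021 m
Step 2: Total fiber length = 431 * 0.021 = 9.051 m
Step 3: Linear density = 5.19 mg / 9.051 m = 0.5734 mg/m
Step 4: fineness = 0.5734 * 1000 = 573.4 mtex

573.4 mtex


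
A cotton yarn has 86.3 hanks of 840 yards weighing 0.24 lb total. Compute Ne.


Formula: Ne = hanks / mass_lb
Substituting: Ne = 86.3 / 0.24
Ne = 359.6

359.6 Ne


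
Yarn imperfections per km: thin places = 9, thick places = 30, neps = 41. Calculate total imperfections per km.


Formula: Total = thin places + thick places + neps
Total = 9 + 30 + 41
Total = 80 imperfections/km

80 imperfections/km


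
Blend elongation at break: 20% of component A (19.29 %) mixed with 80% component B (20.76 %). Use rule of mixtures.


Formula: Blend property = (fraction_A * property_A) + (fraction_B * property_B)
Step 1: Contribution A = 20/100 * 19.29 % = 3.858 %
Step 2: Contribution B = 80/100 * 20.76 % = 16.608 %
Step 3: Blend elongation at break = 3.858 + 16.608 = 20.466 %

20.466 %


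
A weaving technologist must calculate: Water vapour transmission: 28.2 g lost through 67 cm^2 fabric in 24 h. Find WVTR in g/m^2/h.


Formula: WVTR = mass_loss / (area * time)
Step 1: Convert area: 67 cm^2 = 0.0067 m^2
Step 2: WVTR = 28.2 g / (0.0067 m^2 * 24 h)
Step 3: WVTR = 28.2 / 0.1608 = 175.4 g/m^2/h

175.4 g/m^2/h


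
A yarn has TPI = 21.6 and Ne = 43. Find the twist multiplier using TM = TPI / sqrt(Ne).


Formula: TM = TPI / sqrt(Ne)
Step 1: sqrt(Ne) = sqrt(43) = 6.5574
Step 2: TM = 21.6 / 6.5574 = 3.29

3.29 TM


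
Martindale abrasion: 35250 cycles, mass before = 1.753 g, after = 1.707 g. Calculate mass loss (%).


Formula: Mass loss% = ((m_before - m_after) / m_before) * 100
Step 1: Mass loss = 1.753 - 1.707 = 0.046 g
Step 2: Ratio = 0.046 / 1.753 = 0.0262407
Step 3: Mass loss% = 0.0262407 * 100 = 2.62407% ≈ 2.62%

2.62%


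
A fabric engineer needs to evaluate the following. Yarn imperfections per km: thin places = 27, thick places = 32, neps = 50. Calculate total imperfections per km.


Formula: Total = thin places + thick places + neps
Total = 27 + 32 + 50
Total = 109 imperfections/km

109 imperfections/km


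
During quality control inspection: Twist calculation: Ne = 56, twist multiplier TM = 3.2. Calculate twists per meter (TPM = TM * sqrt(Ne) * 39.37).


Formula: TPM = TM * sqrt(Ne) * 39.37
Step 1: sqrt(Ne) = sqrt(56) = 7.4833
Step 2: TM * sqrt(Ne) = 3.2 * 7.4833 = 23.9466
Step 3: TPM = 23.9466 * 39.37 = 943 twists/m

943 twists/m


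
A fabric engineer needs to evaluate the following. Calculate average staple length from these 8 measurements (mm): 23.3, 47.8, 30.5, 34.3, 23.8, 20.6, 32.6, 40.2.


Formula: Mean = sum of lengths / count
Sum = 23.3 + 47.8 + 30.5 + 34.3 + 23.8 + 20.6 + 32.6 + 40.2
Sum = 253.1 mm
Mean = 253.1 / 8 = 31.64 mm

31.64 mm


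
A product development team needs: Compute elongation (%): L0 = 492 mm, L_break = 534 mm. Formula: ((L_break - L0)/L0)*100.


Formula: Elongation (%) = ((L_break - L0) / L0) * 100
Step 1: Extension = 534 - 492 = 42 mm
Step 2: Elongation = (42 / 492) * 100
Step 3: Elongation = 0.085366 * 100 = 8.5366% ≈ 8.5%

8.5%


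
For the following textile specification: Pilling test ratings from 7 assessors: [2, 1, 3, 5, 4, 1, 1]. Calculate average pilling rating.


Formula: Mean = sum / count
Sum = 2 + 1 + 3 + 5 + 4 + 1 + 1 = 17
Mean = 17 / 7 = 2.4

2.4


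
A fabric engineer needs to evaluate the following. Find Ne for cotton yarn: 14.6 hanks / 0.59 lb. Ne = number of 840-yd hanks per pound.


Formula: Ne = hanks / mass_lb
Substituting: Ne = 14.6 / 0.59
Ne = 24.7

24.7 Ne


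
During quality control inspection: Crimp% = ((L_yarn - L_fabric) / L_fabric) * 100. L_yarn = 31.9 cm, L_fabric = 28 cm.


Formula: Crimp% = ((L_yarn - L_fabric) / L_fabric) * 100
Step 1: Extension = 31.9 - 28 = 3.9 cm
Step 2: Crimp% = (3.9 / 28) * 100
Step 3: Crimp% = 0.139286 * 100 = 13.9286% ≈ 13.9%

13.9%


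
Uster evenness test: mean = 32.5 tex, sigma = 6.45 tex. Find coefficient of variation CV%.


Formula: CV% = (standard deviation / mean) * 100
Step 1: Ratio = 6.45 / 32.5 = 0.198462
Step 2: CV% = 0.198462 * 100 = 19.8462% ≈ 19.8%

19.8%


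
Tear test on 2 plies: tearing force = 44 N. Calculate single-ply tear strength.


Formula: Per-ply strength = Total force / Number of plies
Per-ply = 44 N / 2
Per-ply = 22 N

22 N


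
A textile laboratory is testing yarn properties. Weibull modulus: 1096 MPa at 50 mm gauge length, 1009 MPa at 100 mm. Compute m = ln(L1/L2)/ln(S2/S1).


Formula: m = ln(L1/L2) / ln(S2/S1)
Step 1: ln(L1/L2) = ln(50/100) = -0.69315
Step 2: S2/S1 = 1009/1096 = 0.92062
Step 3: ln(S2/S1) = ln(0.92062) = -0.08271
Step 4: m = -0.69315 / -0.08271 = 8.38

8.38 (Weibull m)


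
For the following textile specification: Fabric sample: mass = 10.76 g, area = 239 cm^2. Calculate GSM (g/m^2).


Formula: GSM = mass_g / area_m2
Step 1: Convert area: 239 cm^2 = 239 / 10000 = 0.0239 m^2
Step 2: GSM = 10.76 g / 0.0239 m^2 = 450.2 g/m^2

450.2 g/m^2


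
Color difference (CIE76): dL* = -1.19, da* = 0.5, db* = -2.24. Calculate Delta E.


Formula: Delta E = sqrt(dL*^2 + da*^2 + db*^2)
Step 1: dL*^2 = (-1.19)^2 = 1.4161
Step 2: da*^2 = 0.5^2 = 0.25
Step 3: db*^2 = (-2.24)^2 = 5.0176
Step 4: Sum = 1.4161 + 0.25 + 5.0176 = 6.6837
Step 5: Delta E = sqrt(6.6837) = 2.59

2.59 Delta E


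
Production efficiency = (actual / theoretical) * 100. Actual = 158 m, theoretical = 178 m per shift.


Formula: Efficiency% = (Actual output / Theoretical output) * 100
Efficiency% = (158 / 178) * 100
Efficiency% = 0.88764 * 100 = 88.764% ≈ 88.8%

88.8%


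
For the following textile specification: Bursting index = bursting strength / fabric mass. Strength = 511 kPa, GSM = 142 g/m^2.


Formula: Bursting Index = Bursting Strength / Fabric GSM
BI = 511 kPa / 142 g/m^2
BI = 3.599 kPa/(g/m^2)

3.599 kPa/(g/m^2)


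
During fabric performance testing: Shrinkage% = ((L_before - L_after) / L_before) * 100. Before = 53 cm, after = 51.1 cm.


Formula: Shrinkage% = ((L_before - L_after) / L_before) * 100
Step 1: Shrinkage = 53 - 51.1 = 1.9 cm
Step 2: Shrinkage% = (1.9 / 53) * 100
Step 3: Shrinkage% = 0.035849 * 100 = 3.5849% ≈ 3.6%

3.6%


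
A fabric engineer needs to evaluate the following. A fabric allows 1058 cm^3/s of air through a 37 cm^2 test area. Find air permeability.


Formula: Air Permeability = Airflow / Test Area
AP = 1058 cm^3/s / 37 cm^2
AP = 28.6 cm^3/s/cm^2

28.6 cm^3/s/cm^2


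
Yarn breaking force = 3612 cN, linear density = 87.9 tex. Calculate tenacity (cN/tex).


Formula: Tenacity = Breaking force / Linear density
Tenacity = 3612 cN / 87.9 tex
Tenacity = 41.09 cN/tex

41.09 cN/tex


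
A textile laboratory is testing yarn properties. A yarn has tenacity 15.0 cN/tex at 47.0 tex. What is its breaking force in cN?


Formula: Breaking force = Tenacity * Linear density
F = 15.0 cN/tex * 47.0 tex
F = 705.00 cN

705.00 cN


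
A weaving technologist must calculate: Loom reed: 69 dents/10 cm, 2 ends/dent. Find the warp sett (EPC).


Formula: EPC = (dents per 10 cm * ends per dent) / 10
Step 1: Total ends per 10 cm = 69 * 2 = 138
Step 2: EPC = 138 / 10 = 13.8 ends/cm

13.8 ends/cm


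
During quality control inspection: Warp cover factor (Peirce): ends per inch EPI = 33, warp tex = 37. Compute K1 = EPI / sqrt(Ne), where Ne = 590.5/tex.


Formula: K1 = EPI / sqrt(Ne), with Ne = 590.5 / tex_warp
Step 1: Ne = 590.5 / 37 = 15.959
Step 2: sqrt(Ne) = sqrt(15.959) = 3.9949
Step 3: K1 = 33 / 3.9949 = 8.3

8.3


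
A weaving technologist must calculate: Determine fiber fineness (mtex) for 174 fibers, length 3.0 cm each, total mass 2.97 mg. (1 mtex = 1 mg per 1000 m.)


Formula: fineness (mtex) = mass (mg) / total length (km) = (mass_mg / total_length_m) * 1000
Step 1: Convert fiber length: 3.0 cm = 0.03 m
Step 2: Total fiber length = 174 * 0.03 = 5.22 m
Step 3: Linear density = 2.97 mg / 5.22 m = 0.5690 mg/m
Step 4: fineness = 0.5690 * 1000 = 569.0 mtex

569.0 mtex


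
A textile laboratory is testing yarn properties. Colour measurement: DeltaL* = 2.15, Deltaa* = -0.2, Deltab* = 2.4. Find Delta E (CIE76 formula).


Formula: Delta E = sqrt(dL*^2 + da*^2 + db*^2)
Step 1: dL*^2 = 2.15^2 = 4.6225
Step 2: da*^2 = (-0.2)^2 = 0.04
Step 3: db*^2 = 2.4^2 = 5.76
Step 4: Sum = 4.6225 + 0.04 + 5.76 = 10.4225
Step 5: Delta E = sqrt(10.4225) = 3.23

3.23 Delta E


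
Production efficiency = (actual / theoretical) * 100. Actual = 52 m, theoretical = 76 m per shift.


Formula: Efficiency% = (Actual output / Theoretical output) * 100
Efficiency% = (52 / 76) * 100
Efficiency% = 0.684211 * 100 = 68.4211% ≈ 68.4%

68.4%


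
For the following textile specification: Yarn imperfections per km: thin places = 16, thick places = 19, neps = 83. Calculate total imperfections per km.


Formula: Total = thin places + thick places + neps
Total = 16 + 19 + 83
Total = 118 imperfections/km

118 imperfections/km


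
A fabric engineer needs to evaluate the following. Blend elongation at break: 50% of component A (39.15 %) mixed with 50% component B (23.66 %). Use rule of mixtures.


Formula: Blend property = (fraction_A * property_A) + (fraction_B * property_B)
Step 1: Contribution A = 50/100 * 39.15 % = 19.575 %
Step 2: Contribution B = 50/100 * 23.66 % = 11.83 %
Step 3: Blend elongation at break = 19.575 + 11.83 = 31.405 %

31.405 %


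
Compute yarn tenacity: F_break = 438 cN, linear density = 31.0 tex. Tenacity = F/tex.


Formula: Tenacity = Breaking force / Linear density
Tenacity = 438 cN / 31.0 tex
Tenacity = 14.13 cN/tex

14.13 cN/tex


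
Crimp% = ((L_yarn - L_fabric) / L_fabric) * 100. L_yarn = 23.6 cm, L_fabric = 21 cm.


Formula: Crimp% = ((L_yarn - L_fabric) / L_fabric) * 100
Step 1: Extension = 23.6 - 21 = 2.6 cm
Step 2: Crimp% = (2.6 / 21) * 100
Step 3: Crimp% = 0.12381 * 100 = 12.381% ≈ 12.4%

12.4%


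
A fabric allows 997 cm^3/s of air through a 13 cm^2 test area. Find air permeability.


Formula: Air Permeability = Airflow / Test Area
AP = 997 cm^3/s / 13 cm^2
AP = 76.7 cm^3/s/cm^2

76.7 cm^3/s/cm^2


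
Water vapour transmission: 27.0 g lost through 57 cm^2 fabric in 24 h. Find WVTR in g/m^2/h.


Formula: WVTR = mass_loss / (area * time)
Step 1: Convert area: 57 cm^2 = 0.0057 m^2
Step 2: WVTR = 27.0 g / (0.0057 m^2 * 24 h)
Step 3: WVTR = 27.0 / 0.1368 = 197.4 g/m^2/h

197.4 g/m^2/h


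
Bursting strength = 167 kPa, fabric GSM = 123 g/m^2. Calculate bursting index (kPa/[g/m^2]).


Formula: Bursting Index = Bursting Strength / Fabric GSM
BI = 167 kPa / 123 g/m^2
BI = 1.358 kPa/(g/m^2)

1.358 kPa/(g/m^2)


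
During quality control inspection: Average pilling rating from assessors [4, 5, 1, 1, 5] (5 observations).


Formula: Mean = sum / count
Sum = 4 + 5 + 1 + 1 + 5 = 16
Mean = 16 / 5 = 3.2

3.2


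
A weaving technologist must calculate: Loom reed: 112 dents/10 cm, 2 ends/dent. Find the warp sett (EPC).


Formula: EPC = (dents per 10 cm * ends per dent) / 10
Step 1: Total ends per 10 cm = 112 * 2 = 224
Step 2: EPC = 224 / 10 = 22.4 ends/cm

22.4 ends/cm


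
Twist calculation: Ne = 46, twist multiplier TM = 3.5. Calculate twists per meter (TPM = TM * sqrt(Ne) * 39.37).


Formula: TPM = TM * sqrt(Ne) * 39.37
Step 1: sqrt(Ne) = sqrt(46) = 6.7823
Step 2: TM * sqrt(Ne) = 3.5 * 6.7823 = 23.7381
Step 3: TPM = 23.7381 * 39.37 = 935 twists/m

935 twists/m


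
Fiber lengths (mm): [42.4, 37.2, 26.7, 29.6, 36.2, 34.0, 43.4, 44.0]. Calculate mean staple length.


Formula: Mean = sum of lengths / count
Sum = 42.4 + 37.2 + 26.7 + 29.6 + 36.2 + 34.0 + 43.4 + 44.0
Sum = 293.5 mm
Mean = 293.5 / 8 = 36.69 mm

36.69 mm


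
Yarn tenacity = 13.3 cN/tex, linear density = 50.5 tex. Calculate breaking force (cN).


Formula: Breaking force = Tenacity * Linear density
F = 13.3 cN/tex * 50.5 tex
F = 671.65 cN

671.65 cN


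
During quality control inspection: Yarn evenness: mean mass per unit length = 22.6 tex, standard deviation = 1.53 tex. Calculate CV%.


Formula: CV% = (standard deviation / mean) * 100
Step 1: Ratio = 1.53 / 22.6 = 0.067699
Step 2: CV% = 0.067699 * 100 = 6.7699% ≈ 6.8%

6.8%


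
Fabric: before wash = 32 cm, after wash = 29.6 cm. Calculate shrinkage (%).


Formula: Shrinkage% = ((L_before - L_after) / L_before) * 100
Step 1: Shrinkage = 32 - 29.6 = 2.4 cm
Step 2: Shrinkage% = (2.4 / 32) * 100
Step 3: Shrinkage% = 0.075 * 100 = 7.5%

7.5%


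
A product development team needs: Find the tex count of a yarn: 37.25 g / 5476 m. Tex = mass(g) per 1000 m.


Formula: Tex = (mass_g / length_m) * 1000
Substituting: Tex = (37.25 / 5476) * 1000
Intermediate: 37.25 / 5476 = 0.00680241 g/m
Tex = 0.00680241 * 1000 = 6.80 tex

6.80 tex


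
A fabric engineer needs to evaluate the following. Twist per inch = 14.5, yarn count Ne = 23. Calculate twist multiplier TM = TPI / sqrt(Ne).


Formula: TM = TPI / sqrt(Ne)
Step 1: sqrt(Ne) = sqrt(23) = 4.7958
Step 2: TM = 14.5 / 4.7958 = 3.02

3.02 TM


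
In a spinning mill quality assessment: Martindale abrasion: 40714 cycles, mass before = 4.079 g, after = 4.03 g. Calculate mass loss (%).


Formula: Mass loss% = ((m_before - m_after) / m_before) * 100
Step 1: Mass loss = 4.079 - 4.03 = 0.049 g
Step 2: Ratio = 0.049 / 4.079 = 0.0120127
Step 3: Mass loss% = 0.0120127 * 100 = 1.20127% ≈ 1.20%

1.20%


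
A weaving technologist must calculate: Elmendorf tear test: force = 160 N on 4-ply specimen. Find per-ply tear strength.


Formula: Per-ply strength = Total force / Number of plies
Per-ply = 160 N / 4
Per-ply = 40 N

40 N


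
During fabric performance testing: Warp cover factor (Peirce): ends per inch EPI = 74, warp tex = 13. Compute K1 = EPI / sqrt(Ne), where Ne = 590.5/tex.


Formula: K1 = EPI / sqrt(Ne), with Ne = 590.5 / tex_warp
Step 1: Ne = 590.5 / 13 = 45.423
Step 2: sqrt(Ne) = sqrt(45.423) = 6.7397
Step 3: K1 = 74 / 6.7397 = 11.0

11.0


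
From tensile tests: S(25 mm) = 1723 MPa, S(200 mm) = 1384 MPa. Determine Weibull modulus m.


Formula: m = ln(L1/L2) / ln(S2/S1)
Step 1: ln(L1/L2) = ln(25/200) = -2.07944
Step 2: S2/S1 = 1384/1723 = 0.80325
Step 3: ln(S2/S1) = ln(0.80325) = -0.21909
Step 4: m = -2.07944 / -0.21909 = 9.49

9.49 (Weibull m)


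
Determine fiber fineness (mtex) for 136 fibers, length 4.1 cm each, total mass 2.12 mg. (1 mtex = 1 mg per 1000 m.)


Formula: fineness (mtex) = mass (mg) / total length (km) = (mass_mg / total_length_m) * 1000
Step 1: Convert fiber length: 4.1 cm = 0.041 m
Step 2: Total fiber length = 136 * 0.041 = 5.576 m
Step 3: Linear density = 2.12 mg / 5.576 m = 0.3802 mg/m
Step 4: fineness = 0.3802 * 1000 = 380.2 mtex

380.2 mtex


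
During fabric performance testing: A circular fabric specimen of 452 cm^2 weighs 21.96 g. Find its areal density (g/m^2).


Formula: GSM = mass_g / area_m2
Step 1: Convert area: 452 cm^2 = 452 / 10000 = 0.0452 m^2
Step 2: GSM = 21.96 g / 0.0452 m^2 = 485.8 g/m^2

485.8 g/m^2


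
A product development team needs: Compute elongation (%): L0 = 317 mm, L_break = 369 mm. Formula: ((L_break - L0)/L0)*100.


Formula: Elongation (%) = ((L_break - L0) / L0) * 100
Step 1: Extension = 369 - 317 = 52 mm
Step 2: Elongation = (52 / 317) * 100
Step 3: Elongation = 0.164038 * 100 = 16.4038% ≈ 16.4%

16.4%


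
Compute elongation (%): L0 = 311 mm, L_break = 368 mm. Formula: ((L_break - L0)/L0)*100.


Formula: Elongation (%) = ((L_break - L0) / L0) * 100
Step 1: Extension = 368 - 311 = 57 mm
Step 2: Elongation = (57 / 311) * 100
Step 3: Elongation = 0.18328 * 100 = 18.328% ≈ 18.3%

18.3%


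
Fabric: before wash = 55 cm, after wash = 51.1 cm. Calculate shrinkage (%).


Formula: Shrinkage% = ((L_before - L_after) / L_before) * 100
Step 1: Shrinkage = 55 - 51.1 = 3.9 cm
Step 2: Shrinkage% = (3.9 / 55) * 100
Step 3: Shrinkage% = 0.070909 * 100 = 7.0909% ≈ 7.1%

7.1%


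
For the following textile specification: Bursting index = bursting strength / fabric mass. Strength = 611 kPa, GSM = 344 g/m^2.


Formula: Bursting Index = Bursting Strength / Fabric GSM
BI = 611 kPa / 344 g/m^2
BI = 1.776 kPa/(g/m^2)

1.776 kPa/(g/m^2)


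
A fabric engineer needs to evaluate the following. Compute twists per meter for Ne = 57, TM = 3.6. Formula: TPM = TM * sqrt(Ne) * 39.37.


Formula: TPM = TM * sqrt(Ne) * 39.37
Step 1: sqrt(Ne) = sqrt(57) = 7.5498
Step 2: TM * sqrt(Ne) = 3.6 * 7.5498 = 27.1793
Step 3: TPM = 27.1793 * 39.37 = 1070 twists/m

1070 twists/m


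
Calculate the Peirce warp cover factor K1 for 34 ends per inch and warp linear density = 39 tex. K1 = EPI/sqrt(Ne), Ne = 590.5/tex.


Formula: K1 = EPI / sqrt(Ne), with Ne = 590.5 / tex_warp
Step 1: Ne = 590.5 / 39 = 15.141
Step 2: sqrt(Ne) = sqrt(15.141) = 3.8911
Step 3: K1 = 34 / 3.8911 = 8.7

8.7


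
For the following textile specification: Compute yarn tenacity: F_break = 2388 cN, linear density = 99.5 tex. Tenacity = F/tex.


Formula: Tenacity = Breaking force / Linear density
Tenacity = 2388 cN / 99.5 tex
Tenacity = 24.00 cN/tex

24.00 cN/tex


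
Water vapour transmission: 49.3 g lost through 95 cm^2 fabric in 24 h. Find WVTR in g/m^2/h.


Formula: WVTR = mass_loss / (area * time)
Step 1: Convert area: 95 cm^2 = 0.0095 m^2
Step 2: WVTR = 49.3 g / (0.0095 m^2 * 24 h)
Step 3: WVTR = 49.3 / 0.228 = 216.2 g/m^2/h

216.2 g/m^2/h


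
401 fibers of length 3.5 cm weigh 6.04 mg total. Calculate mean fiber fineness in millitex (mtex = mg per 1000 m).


Formula: fineness (mtex) = mass (mg) / total length (km) = (mass_mg / total_length_m) * 1000
Step 1: Convert fiber length: 3.5 cm = 0.035 m
Step 2: Total fiber length = 401 * 0.035 = 14.035 m
Step 3: Linear density = 6.04 mg / 14.035 m = 0.4304 mg/m
Step 4: fineness = 0.4304 * 1000 = 430.4 mtex

430.4 mtex


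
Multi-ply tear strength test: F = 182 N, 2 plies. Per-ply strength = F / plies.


Formula: Per-ply strength = Total force / Number of plies
Per-ply = 182 N / 2
Per-ply = 91 N

91 N


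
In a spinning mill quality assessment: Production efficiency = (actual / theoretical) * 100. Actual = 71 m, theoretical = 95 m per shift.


Formula: Efficiency% = (Actual output / Theoretical output) * 100
Efficiency% = (71 / 95) * 100
Efficiency% = 0.747368 * 100 = 74.7368% ≈ 74.7%

74.7%


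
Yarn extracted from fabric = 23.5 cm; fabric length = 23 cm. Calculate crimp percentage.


Formula: Crimp% = ((L_yarn - L_fabric) / L_fabric) * 100
Step 1: Extension = 23.5 - 23 = 0.5 cm
Step 2: Crimp% = (0.5 / 23) * 100
Step 3: Crimp% = 0.021739 * 100 = 2.1739% ≈ 2.2%

2.2%


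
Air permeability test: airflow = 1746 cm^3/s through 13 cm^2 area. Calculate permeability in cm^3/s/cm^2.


Formula: Air Permeability = Airflow / Test Area
AP = 1746 cm^3/s / 13 cm^2
AP = 134.3 cm^3/s/cm^2

134.3 cm^3/s/cm^2


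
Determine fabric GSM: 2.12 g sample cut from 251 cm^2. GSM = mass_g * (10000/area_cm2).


Formula: GSM = mass_g / area_m2
Step 1: Convert area: 251 cm^2 = 251 / 10000 = 0.0251 m^2
Step 2: GSM = 2.12 g / 0.0251 m^2 = 84.5 g/m^2

84.5 g/m^2


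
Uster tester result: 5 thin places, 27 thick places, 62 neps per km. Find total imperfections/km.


Formula: Total = thin places + thick places + neps
Total = 5 + 27 + 62
Total = 94 imperfections/km

94 imperfections/km


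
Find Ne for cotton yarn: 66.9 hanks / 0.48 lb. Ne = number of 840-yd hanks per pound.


Formula: Ne = hanks / mass_lb
Substituting: Ne = 66.9 / 0.48
Ne = 139.4

139.4 Ne


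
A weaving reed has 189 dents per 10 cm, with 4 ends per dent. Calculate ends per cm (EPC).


Formula: EPC = (dents per 10 cm * ends per dent) / 10
Step 1: Total ends per 10 cm = 189 * 4 = 756
Step 2: EPC = 756 / 10 = 75.6 ends/cm

75.6 ends/cm


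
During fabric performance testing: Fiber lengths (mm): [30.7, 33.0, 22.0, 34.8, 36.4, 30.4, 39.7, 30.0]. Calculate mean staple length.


Formula: Mean = sum of lengths / count
Sum = 30.7 + 33.0 + 22.0 + 34.8 + 36.4 + 30.4 + 39.7 + 30.0
Sum = 257.0 mm
Mean = 257.0 / 8 = 32.13 mm

32.13 mm


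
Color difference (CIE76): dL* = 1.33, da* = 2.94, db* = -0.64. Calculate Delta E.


Formula: Delta E = sqrt(dL*^2 + da*^2 + db*^2)
Step 1: dL*^2 = 1.33^2 = 1.7689
Step 2: da*^2 = 2.94^2 = 8.6436
Step 3: db*^2 = (-0.64)^2 = 0.4096
Step 4: Sum = 1.7689 + 8.6436 + 0.4096 = 10.8221
Step 5: Delta E = sqrt(10.8221) = 3.29

3.29 Delta E


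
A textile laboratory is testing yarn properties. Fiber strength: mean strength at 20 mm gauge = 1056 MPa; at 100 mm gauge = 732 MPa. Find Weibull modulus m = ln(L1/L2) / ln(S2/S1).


Formula: m = ln(L1/L2) / ln(S2/S1)
Step 1: ln(L1/L2) = ln(20/100) = -1.60944
Step 2: S2/S1 = 732/1056 = 0.69318
Step 3: ln(S2/S1) = ln(0.69318) = -0.36647
Step 4: m = -1.60944 / -0.36647 = 4.39

4.39 (Weibull m)


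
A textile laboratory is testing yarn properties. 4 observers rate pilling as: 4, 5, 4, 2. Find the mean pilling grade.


Formula: Mean = sum / count
Sum = 4 + 5 + 4 + 2 = 15
Mean = 15 / 4 = 3.8

3.8


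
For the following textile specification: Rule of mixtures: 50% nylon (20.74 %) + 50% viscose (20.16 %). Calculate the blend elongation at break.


Formula: Blend property = (fraction_A * property_A) + (fraction_B * property_B)
Step 1: Contribution A = 50/100 * 20.74 % = 10.37 %
Step 2: Contribution B = 50/100 * 20.16 % = 10.08 %
Step 3: Blend elongation at break = 10.37 + 10.08 = 20.45 %

20.45 %


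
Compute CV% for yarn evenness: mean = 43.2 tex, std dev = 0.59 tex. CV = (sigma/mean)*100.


Formula: CV% = (standard deviation / mean) * 100
Step 1: Ratio = 0.59 / 43.2 = 0.013657
Step 2: CV% = 0.013657 * 100 = 1.3657% ≈ 1.4%

1.4%


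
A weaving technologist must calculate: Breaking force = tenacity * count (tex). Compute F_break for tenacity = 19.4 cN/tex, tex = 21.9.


Formula: Breaking force = Tenacity * Linear density
F = 19.4 cN/tex * 21.9 tex
F = 424.86 cN

424.86 cN


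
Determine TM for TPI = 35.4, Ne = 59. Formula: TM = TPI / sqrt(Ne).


Formula: TM = TPI / sqrt(Ne)
Step 1: sqrt(Ne) = sqrt(59) = 7.6811
Step 2: TM = 35.4 / 7.6811 = 4.61

4.61 TM


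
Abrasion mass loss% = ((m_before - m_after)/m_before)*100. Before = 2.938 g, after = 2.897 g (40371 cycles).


Formula: Mass loss% = ((m_before - m_after) / m_before) * 100
Step 1: Mass loss = 2.938 - 2.897 = 0.041 g
Step 2: Ratio = 0.041 / 2.938 = 0.0139551
Step 3: Mass loss% = 0.0139551 * 100 = 1.39551% ≈ 1.40%

1.40%


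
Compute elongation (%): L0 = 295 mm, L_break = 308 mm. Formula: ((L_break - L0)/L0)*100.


Formula: Elongation (%) = ((L_break - L0) / L0) * 100
Step 1: Extension = 308 - 295 = 13 mm
Step 2: Elongation = (13 / 295) * 100
Step 3: Elongation = 0.044068 * 100 = 4.4068% ≈ 4.4%

4.4%


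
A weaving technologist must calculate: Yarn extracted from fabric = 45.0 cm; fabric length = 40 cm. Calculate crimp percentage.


Formula: Crimp% = ((L_yarn - L_fabric) / L_fabric) * 100
Step 1: Extension = 45.0 - 40 = 5.0 cm
Step 2: Crimp% = (5.0 / 40) * 100
Step 3: Crimp% = 0.125 * 100 = 12.5%

12.5%


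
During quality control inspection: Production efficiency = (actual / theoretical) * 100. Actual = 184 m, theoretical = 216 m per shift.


Formula: Efficiency% = (Actual output / Theoretical output) * 100
Efficiency% = (184 / 216) * 100
Efficiency% = 0.851852 * 100 = 85.1852% ≈ 85.2%

85.2%


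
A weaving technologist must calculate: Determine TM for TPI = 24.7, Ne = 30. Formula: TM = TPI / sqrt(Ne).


Formula: TM = TPI / sqrt(Ne)
Step 1: sqrt(Ne) = sqrt(30) = 5.4772
Step 2: TM = 24.7 / 5.4772 = 4.51

4.51 TM


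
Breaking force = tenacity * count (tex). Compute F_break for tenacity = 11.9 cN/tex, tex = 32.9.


Formula: Breaking force = Tenacity * Linear density
F = 11.9 cN/tex * 32.9 tex
F = 391.51 cN

391.51 cN


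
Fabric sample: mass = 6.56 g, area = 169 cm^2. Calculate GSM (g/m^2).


Formula: GSM = mass_g / area_m2
Step 1: Convert area: 169 cm^2 = 169 / 10000 = 0.0169 m^2
Step 2: GSM = 6.56 g / 0.0169 m^2 = 388.2 g/m^2

388.2 g/m^2


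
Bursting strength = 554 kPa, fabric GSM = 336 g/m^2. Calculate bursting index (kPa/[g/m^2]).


Formula: Bursting Index = Bursting Strength / Fabric GSM
BI = 554 kPa / 336 g/m^2
BI = 1.649 kPa/(g/m^2)

1.649 kPa/(g/m^2)


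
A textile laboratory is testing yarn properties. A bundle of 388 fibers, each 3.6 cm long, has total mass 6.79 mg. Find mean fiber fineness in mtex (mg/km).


Formula: fineness (mtex) = mass (mg) / total length (km) = (mass_mg / total_length_m) * 1000
Step 1: Convert fiber length: 3.6 cm = 0.036 m
Step 2: Total fiber length = 388 * 0.036 = 13.968 m
Step 3: Linear density = 6.79 mg / 13.968 m = 0.4861 mg/m
Step 4: fineness = 0.4861 * 1000 = 486.1 mtex

486.1 mtex


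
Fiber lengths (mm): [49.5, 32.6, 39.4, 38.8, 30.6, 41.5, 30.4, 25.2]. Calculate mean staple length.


Formula: Mean = sum of lengths / count
Sum = 49.5 + 32.6 + 39.4 + 38.8 + 30.6 + 41.5 + 30.4 + 25.2
Sum = 288.0 mm
Mean = 288.0 / 8 = 36.00 mm

36.00 mm


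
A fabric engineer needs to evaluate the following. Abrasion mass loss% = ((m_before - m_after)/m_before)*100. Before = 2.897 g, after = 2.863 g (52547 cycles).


Formula: Mass loss% = ((m_before - m_after) / m_before) * 100
Step 1: Mass loss = 2.897 - 2.863 = 0.034 g
Step 2: Ratio = 0.034 / 2.897 = 0.0117363
Step 3: Mass loss% = 0.0117363 * 100 = 1.17363% ≈ 1.17%

1.17%


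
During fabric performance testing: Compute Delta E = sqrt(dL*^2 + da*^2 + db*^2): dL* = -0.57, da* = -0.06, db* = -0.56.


Formula: Delta E = sqrt(dL*^2 + da*^2 + db*^2)
Step 1: dL*^2 = (-0.57)^2 = 0.3249
Step 2: da*^2 = (-0.06)^2 = 0.0036
Step 3: db*^2 = (-0.56)^2 = 0.3136
Step 4: Sum = 0.3249 + 0.0036 + 0.3136 = 0.6421
Step 5: Delta E = sqrt(0.6421) = 0.8

0.8 Delta E


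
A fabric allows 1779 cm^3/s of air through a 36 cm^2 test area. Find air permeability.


Formula: Air Permeability = Airflow / Test Area
AP = 1779 cm^3/s / 36 cm^2
AP = 49.4 cm^3/s/cm^2

49.4 cm^3/s/cm^2


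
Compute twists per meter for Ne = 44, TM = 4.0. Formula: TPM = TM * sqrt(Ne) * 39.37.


Formula: TPM = TM * sqrt(Ne) * 39.37
Step 1: sqrt(Ne) = sqrt(44) = 6.6332
Step 2: TM * sqrt(Ne) = 4.0 * 6.6332 = 26.5328
Step 3: TPM = 26.5328 * 39.37 = 1045 twists/m

1045 twists/m


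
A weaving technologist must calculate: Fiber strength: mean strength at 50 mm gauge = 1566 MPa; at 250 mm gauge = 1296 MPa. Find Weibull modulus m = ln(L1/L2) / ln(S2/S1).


Formula: m = ln(L1/L2) / ln(S2/S1)
Step 1: ln(L1/L2) = ln(50/250) = -1.60944
Step 2: S2/S1 = 1296/1566 = 0.82759
Step 3: ln(S2/S1) = ln(0.82759) = -0.18924
Step 4: m = -1.60944 / -0.18924 = 8.50

8.50 (Weibull m)


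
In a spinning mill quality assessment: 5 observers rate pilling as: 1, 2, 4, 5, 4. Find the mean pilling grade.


Formula: Mean = sum / count
Sum = 1 + 2 + 4 + 5 + 4 = 16
Mean = 16 / 5 = 3.2

3.2


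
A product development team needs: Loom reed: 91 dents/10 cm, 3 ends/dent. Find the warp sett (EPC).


Formula: EPC = (dents per 10 cm * ends per dent) / 10
Step 1: Total ends per 10 cm = 91 * 3 = 273
Step 2: EPC = 273 / 10 = 27.3 ends/cm

27.3 ends/cm


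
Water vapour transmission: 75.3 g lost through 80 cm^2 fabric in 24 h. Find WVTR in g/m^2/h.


Formula: WVTR = mass_loss / (area * time)
Step 1: Convert area: 80 cm^2 = 0.008 m^2
Step 2: WVTR = 75.3 g / (0.008 m^2 * 24 h)
Step 3: WVTR = 75.3 / 0.192 = 392.2 g/m^2/h

392.2 g/m^2/h


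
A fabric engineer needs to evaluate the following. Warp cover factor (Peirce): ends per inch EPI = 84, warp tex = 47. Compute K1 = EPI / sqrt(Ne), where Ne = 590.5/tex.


Formula: K1 = EPI / sqrt(Ne), with Ne = 590.5 / tex_warp
Step 1: Ne = 590.5 / 47 = 12.564
Step 2: sqrt(Ne) = sqrt(12.564) = 3.5446
Step 3: K1 = 84 / 3.5446 = 23.7

23.7


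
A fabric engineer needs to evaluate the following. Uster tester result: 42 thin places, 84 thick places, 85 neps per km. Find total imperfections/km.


Formula: Total = thin places + thick places + neps
Total = 42 + 84 + 85
Total = 211 imperfections/km

211 imperfections/km


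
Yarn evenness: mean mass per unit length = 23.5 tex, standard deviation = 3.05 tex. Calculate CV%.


Formula: CV% = (standard deviation / mean) * 100
Step 1: Ratio = 3.05 / 23.5 = 0.129787
Step 2: CV% = 0.129787 * 100 = 12.9787% ≈ 13.0%

13.0%


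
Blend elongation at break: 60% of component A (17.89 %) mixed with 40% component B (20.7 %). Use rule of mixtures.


Formula: Blend property = (fraction_A * property_A) + (fraction_B * property_B)
Step 1: Contribution A = 60/100 * 17.89 % = 10.734 %
Step 2: Contribution B = 40/100 * 20.7 % = 8.28 %
Step 3: Blend elongation at break = 10.734 + 8.28 = 19.014 %

19.014 %


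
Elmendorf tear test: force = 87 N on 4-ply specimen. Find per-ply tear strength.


Formula: Per-ply strength = Total force / Number of plies
Per-ply = 87 N / 4
Per-ply = 21.75 N

21.75 N


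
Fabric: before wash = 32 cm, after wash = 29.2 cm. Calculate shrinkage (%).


Formula: Shrinkage% = ((L_before - L_after) / L_before) * 100
Step 1: Shrinkage = 32 - 29.2 = 2.8 cm
Step 2: Shrinkage% = (2.8 / 32) * 100
Step 3: Shrinkage% = 0.0875 * 100 = 8.75% ≈ 8.8%

8.8%


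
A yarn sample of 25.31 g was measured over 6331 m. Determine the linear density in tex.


Formula: Tex = (mass_g / length_m) * 1000
Substituting: Tex = (25.31 / 6331) * 1000
Intermediate: 25.31 / 6331 = 0.00399779 g/m
Tex = 0.00399779 * 1000 = 4.00 tex

4.00 tex


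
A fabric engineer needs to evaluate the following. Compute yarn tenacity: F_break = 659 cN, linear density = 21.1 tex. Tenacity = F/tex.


Formula: Tenacity = Breaking force / Linear density
Tenacity = 659 cN / 21.1 tex
Tenacity = 31.23 cN/tex

31.23 cN/tex


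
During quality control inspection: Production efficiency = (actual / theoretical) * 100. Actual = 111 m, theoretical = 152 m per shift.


Formula: Efficiency% = (Actual output / Theoretical output) * 100
Efficiency% = (111 / 152) * 100
Efficiency% = 0.730263 * 100 = 73.0263% ≈ 73.0%

73.0%


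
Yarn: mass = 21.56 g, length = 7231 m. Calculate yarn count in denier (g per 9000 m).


Formula: den = (mass_g / length_m) * 9000
Substituting: den = (21.56 / 7231) * 9000
Intermediate: 21.56 / 7231 = 0.00298161 g/m
den = 0.00298161 * 9000 = 26.8 denier

26.8 denier


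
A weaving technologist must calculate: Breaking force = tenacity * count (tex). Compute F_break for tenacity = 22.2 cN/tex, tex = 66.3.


Formula: Breaking force = Tenacity * Linear density
F = 22.2 cN/tex * 66.3 tex
F = 1471.86 cN

1471.86 cN


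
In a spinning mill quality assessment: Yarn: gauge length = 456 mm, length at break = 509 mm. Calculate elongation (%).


Formula: Elongation (%) = ((L_break - L0) / L0) * 100
Step 1: Extension = 509 - 456 = 53 mm
Step 2: Elongation = (53 / 456) * 100
Step 3: Elongation = 0.116228 * 100 = 11.6228% ≈ 11.6%

11.6%
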